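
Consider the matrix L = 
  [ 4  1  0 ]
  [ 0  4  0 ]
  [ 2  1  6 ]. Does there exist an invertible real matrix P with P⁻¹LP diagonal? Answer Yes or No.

No

Characteristic polynomial: p(r) = r^3 - 14r^2 + 64r - 96 = (r - 6)(r - 4)^2.
r = 4 has algebraic multiplicity 2; rank(L − 4I) = 2, so geometric multiplicity = 1.
Geometric multiplicity < algebraic multiplicity, so L is not diagonalizable.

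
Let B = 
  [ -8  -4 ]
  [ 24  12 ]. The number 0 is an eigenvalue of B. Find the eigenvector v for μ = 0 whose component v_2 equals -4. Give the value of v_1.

B = [[-8, -4], [24, 12]].
Solving (B)v = 0 gives the eigenspace spanned by (2, -4).
With v_2 = -4, v = (2, -4), so v_1 = 2.

2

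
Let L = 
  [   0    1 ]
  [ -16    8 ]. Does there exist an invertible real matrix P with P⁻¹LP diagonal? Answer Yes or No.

Characteristic polynomial: p(t) = t^2 - 8t + 16 = (t - 4)^2.
t = 4 has algebraic multiplicity 2; rank(L − 4I) = 1, so geometric multiplicity = 1.
Geometric multiplicity < algebraic multiplicity, so L is not diagonalizable.

No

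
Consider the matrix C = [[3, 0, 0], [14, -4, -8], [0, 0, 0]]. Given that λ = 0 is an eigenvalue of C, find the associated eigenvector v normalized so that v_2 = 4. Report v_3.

C = [[3, 0, 0], [14, -4, -8], [0, 0, 0]].
Solving (C)v = 0 gives the eigenspace spanned by (0, 4, -2).
With v_2 = 4, v = (0, 4, -2), so v_3 = -2.

-2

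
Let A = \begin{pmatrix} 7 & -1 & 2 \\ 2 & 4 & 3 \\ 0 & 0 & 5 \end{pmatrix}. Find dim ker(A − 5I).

1

A − 5I = [[2, -1, 2], [2, -1, 3], [0, 0, 0]].
This matrix has rank 2, so its null space has dimension 3 − 2 = 1.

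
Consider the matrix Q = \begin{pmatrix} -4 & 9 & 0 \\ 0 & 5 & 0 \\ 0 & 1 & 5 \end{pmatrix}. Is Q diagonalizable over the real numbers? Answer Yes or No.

No

Characteristic polynomial: p(μ) = μ^3 - 6μ^2 - 15μ + 100 = (μ - 5)^2(μ + 4).
μ = 5 has algebraic multiplicity 2; rank(Q − 5I) = 2, so geometric multiplicity = 1.
Geometric multiplicity < algebraic multiplicity, so Q is not diagonalizable.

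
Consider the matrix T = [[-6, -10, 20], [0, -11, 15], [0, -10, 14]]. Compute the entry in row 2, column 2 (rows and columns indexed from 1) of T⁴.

-509

Characteristic polynomial: r^3 + 3r^2 - 22r - 24 = (r - 4)(r + 1)(r + 6), so the eigenvalues are -6, -1, 4.
r=-6: eigenvector (1, 0, 0).
r=-1: eigenvector (2, 3, 2).
r=4: eigenvector (1, 1, 1).
P = [[1, 2, 1], [0, 3, 1], [0, 2, 1]], D = diag(-6, -1, 4), P⁻¹ = [[1, 0, -1], [0, 1, -1], [0, -2, 3]].
T⁴ = P·diag(1296, 1, 256)·P⁻¹ = [[1296, -510, -530], [0, -509, 765], [0, -510, 766]].
The requested entry is -509.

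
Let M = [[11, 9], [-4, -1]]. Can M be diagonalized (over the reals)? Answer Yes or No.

Characteristic polynomial: p(r) = r^2 - 10r + 25 = (r - 5)^2.
r = 5 has algebraic multiplicity 2; rank(M − 5I) = 1, so geometric multiplicity = 1.
Geometric multiplicity < algebraic multiplicity, so M is not diagonalizable.

No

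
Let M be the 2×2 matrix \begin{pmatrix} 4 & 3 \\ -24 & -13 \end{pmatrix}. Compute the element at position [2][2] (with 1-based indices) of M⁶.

107857

Characteristic polynomial: λ^2 + 9λ + 20 = (λ + 4)(λ + 5), so the eigenvalues are -5, -4.
λ=-4: eigenvector (3, -8).
λ=-5: eigenvector (1, -3).
P = [[3, 1], [-8, -3]], D = diag(-4, -5), P⁻¹ = [[3, 1], [-8, -3]].
M⁶ = P·diag(4096, 15625)·P⁻¹ = [[-88136, -34587], [276696, 107857]].
The requested entry is 107857.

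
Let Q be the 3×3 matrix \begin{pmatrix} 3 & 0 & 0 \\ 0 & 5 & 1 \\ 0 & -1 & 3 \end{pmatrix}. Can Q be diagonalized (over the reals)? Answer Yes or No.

No

Characteristic polynomial: p(s) = s^3 - 11s^2 + 40s - 48 = (s - 4)^2(s - 3).
s = 4 has algebraic multiplicity 2; rank(Q − 4I) = 2, so geometric multiplicity = 1.
Geometric multiplicity < algebraic multiplicity, so Q is not diagonalizable.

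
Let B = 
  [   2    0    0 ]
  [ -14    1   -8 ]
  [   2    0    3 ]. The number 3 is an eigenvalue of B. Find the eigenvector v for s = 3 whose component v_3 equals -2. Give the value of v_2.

B − 3I = [[-1, 0, 0], [-14, -2, -8], [2, 0, 0]].
Solving (B − 3I)v = 0 gives the eigenspace spanned by (0, 8, -2).
With v_3 = -2, v = (0, 8, -2), so v_2 = 8.

8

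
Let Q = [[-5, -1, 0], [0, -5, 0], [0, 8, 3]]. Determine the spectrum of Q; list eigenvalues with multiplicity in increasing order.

Characteristic polynomial: p(r) = r^3 + 7r^2 - 5r - 75 = (r - 3)(r + 5)^2.
Roots (with multiplicity): -5, -5, 3.

-5, -5, 3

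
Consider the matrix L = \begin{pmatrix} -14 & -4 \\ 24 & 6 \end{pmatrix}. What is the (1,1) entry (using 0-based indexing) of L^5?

15456

Characteristic polynomial: μ^2 + 8μ + 12 = (μ + 2)(μ + 6), so the eigenvalues are -6, -2.
μ=-6: eigenvector (1, -2).
μ=-2: eigenvector (1, -3).
P = [[1, 1], [-2, -3]], D = diag(-6, -2), P⁻¹ = [[3, 1], [-2, -1]].
L⁵ = P·diag(-7776, -32)·P⁻¹ = [[-23264, -7744], [46464, 15456]].
The requested entry is 15456.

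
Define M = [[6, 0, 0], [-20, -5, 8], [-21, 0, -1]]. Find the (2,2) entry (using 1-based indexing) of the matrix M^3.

-125

Characteristic polynomial: λ^3 - 31λ - 30 = (λ - 6)(λ + 1)(λ + 5), so the eigenvalues are -5, -1, 6.
λ=-5: eigenvector (0, 1, 0).
λ=6: eigenvector (1, -4, -3).
λ=-1: eigenvector (0, 2, 1).
P = [[0, 1, 0], [1, -4, 2], [0, -3, 1]], D = diag(-5, 6, -1), P⁻¹ = [[-2, 1, -2], [1, 0, 0], [3, 0, 1]].
M³ = P·diag(-125, 216, -1)·P⁻¹ = [[216, 0, 0], [-620, -125, 248], [-651, 0, -1]].
The requested entry is -125.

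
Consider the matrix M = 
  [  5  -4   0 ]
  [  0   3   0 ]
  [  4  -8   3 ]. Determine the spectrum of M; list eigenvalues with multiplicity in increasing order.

Characteristic polynomial: p(μ) = μ^3 - 11μ^2 + 39μ - 45 = (μ - 5)(μ - 3)^2.
Roots (with multiplicity): 3, 3, 5.

3, 3, 5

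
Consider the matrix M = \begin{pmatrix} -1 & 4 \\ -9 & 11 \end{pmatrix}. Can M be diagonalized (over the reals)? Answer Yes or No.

No

Characteristic polynomial: p(μ) = μ^2 - 10μ + 25 = (μ - 5)^2.
μ = 5 has algebraic multiplicity 2; rank(M − 5I) = 1, so geometric multiplicity = 1.
Geometric multiplicity < algebraic multiplicity, so M is not diagonalizable.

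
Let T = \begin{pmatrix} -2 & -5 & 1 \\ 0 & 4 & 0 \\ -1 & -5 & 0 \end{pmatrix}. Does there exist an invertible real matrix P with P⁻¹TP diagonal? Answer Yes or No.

No

Characteristic polynomial: p(r) = r^3 - 2r^2 - 7r - 4 = (r - 4)(r + 1)^2.
r = -1 has algebraic multiplicity 2; rank(T + 1I) = 2, so geometric multiplicity = 1.
Geometric multiplicity < algebraic multiplicity, so T is not diagonalizable.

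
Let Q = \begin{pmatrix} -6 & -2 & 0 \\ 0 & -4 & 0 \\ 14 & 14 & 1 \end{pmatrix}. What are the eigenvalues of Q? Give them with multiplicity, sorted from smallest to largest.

-6, -4, 1

Characteristic polynomial: p(r) = r^3 + 9r^2 + 14r - 24 = (r - 1)(r + 4)(r + 6).
Roots (with multiplicity): -6, -4, 1.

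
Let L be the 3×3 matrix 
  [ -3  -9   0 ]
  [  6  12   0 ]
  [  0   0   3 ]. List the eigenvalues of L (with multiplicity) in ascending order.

3, 3, 6

Characteristic polynomial: p(μ) = μ^3 - 12μ^2 + 45μ - 54 = (μ - 6)(μ - 3)^2.
Roots (with multiplicity): 3, 3, 6.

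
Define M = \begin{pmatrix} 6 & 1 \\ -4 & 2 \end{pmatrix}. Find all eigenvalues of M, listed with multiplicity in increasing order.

Characteristic polynomial: p(μ) = μ^2 - 8μ + 16 = (μ - 4)^2.
Roots (with multiplicity): 4, 4.

4, 4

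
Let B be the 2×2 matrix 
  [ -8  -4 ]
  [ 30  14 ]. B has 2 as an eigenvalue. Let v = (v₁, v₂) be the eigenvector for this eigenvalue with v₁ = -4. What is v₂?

10

B − 2I = [[-10, -4], [30, 12]].
Solving (B − 2I)v = 0 gives the eigenspace spanned by (-4, 10).
With v₁ = -4, v = (-4, 10), so v₂ = 10.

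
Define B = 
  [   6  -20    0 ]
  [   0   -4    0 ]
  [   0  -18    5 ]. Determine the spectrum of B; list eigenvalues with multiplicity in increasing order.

-4, 5, 6

Characteristic polynomial: p(μ) = μ^3 - 7μ^2 - 14μ + 120 = (μ - 6)(μ - 5)(μ + 4).
Roots (with multiplicity): -4, 5, 6.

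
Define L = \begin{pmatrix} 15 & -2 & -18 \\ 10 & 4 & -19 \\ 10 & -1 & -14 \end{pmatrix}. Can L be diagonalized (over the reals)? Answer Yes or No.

Characteristic polynomial: p(s) = s^3 - 5s^2 - 25s + 125 = (s - 5)^2(s + 5).
s = 5 has algebraic multiplicity 2; rank(L − 5I) = 2, so geometric multiplicity = 1.
Geometric multiplicity < algebraic multiplicity, so L is not diagonalizable.

No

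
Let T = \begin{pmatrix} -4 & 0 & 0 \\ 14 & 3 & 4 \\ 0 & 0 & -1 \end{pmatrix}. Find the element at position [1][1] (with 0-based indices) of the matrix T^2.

9

Characteristic polynomial: λ^3 + 2λ^2 - 11λ - 12 = (λ - 3)(λ + 1)(λ + 4), so the eigenvalues are -4, -1, 3.
λ=-4: eigenvector (1, -2, 0).
λ=-1: eigenvector (0, -1, 1).
λ=3: eigenvector (0, 1, 0).
P = [[1, 0, 0], [-2, -1, 1], [0, 1, 0]], D = diag(-4, -1, 3), P⁻¹ = [[1, 0, 0], [0, 0, 1], [2, 1, 1]].
T² = P·diag(16, 1, 9)·P⁻¹ = [[16, 0, 0], [-14, 9, 8], [0, 0, 1]].
The requested entry is 9.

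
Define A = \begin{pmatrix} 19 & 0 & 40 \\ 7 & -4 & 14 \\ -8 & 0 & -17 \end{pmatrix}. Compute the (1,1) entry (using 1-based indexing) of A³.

Characteristic polynomial: r^3 + 2r^2 - 11r - 12 = (r - 3)(r + 1)(r + 4), so the eigenvalues are -4, -1, 3.
r=3: eigenvector (5, 1, -2).
r=-4: eigenvector (0, 1, 0).
r=-1: eigenvector (-2, 0, 1).
P = [[5, 0, -2], [1, 1, 0], [-2, 0, 1]], D = diag(3, -4, -1), P⁻¹ = [[1, 0, 2], [-1, 1, -2], [2, 0, 5]].
A³ = P·diag(27, -64, -1)·P⁻¹ = [[139, 0, 280], [91, -64, 182], [-56, 0, -113]].
The requested entry is 139.

139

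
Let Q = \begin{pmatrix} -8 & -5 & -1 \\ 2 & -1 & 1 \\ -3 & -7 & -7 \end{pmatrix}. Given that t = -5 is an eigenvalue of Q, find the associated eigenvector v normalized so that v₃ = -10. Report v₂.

Q + 5I = [[-3, -5, -1], [2, 4, 1], [-3, -7, -2]].
Solving (Q + 5I)v = 0 gives the eigenspace spanned by (-5, 5, -10).
With v₃ = -10, v = (-5, 5, -10), so v₂ = 5.

5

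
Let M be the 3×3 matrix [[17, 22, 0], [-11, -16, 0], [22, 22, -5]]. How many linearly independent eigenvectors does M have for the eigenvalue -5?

M + 5I = [[22, 22, 0], [-11, -11, 0], [22, 22, 0]].
This matrix has rank 1, so its null space has dimension 3 − 1 = 2.

2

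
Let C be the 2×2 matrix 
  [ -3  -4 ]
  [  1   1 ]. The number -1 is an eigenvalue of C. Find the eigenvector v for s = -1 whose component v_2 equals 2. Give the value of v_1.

-4

C + 1I = [[-2, -4], [1, 2]].
Solving (C + 1I)v = 0 gives the eigenspace spanned by (-4, 2).
With v_2 = 2, v = (-4, 2), so v_1 = -4.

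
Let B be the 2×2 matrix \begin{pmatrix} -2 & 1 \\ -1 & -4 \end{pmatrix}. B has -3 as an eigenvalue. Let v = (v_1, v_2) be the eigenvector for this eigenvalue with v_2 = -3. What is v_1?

3

B + 3I = [[1, 1], [-1, -1]].
Solving (B + 3I)v = 0 gives the eigenspace spanned by (3, -3).
With v_2 = -3, v = (3, -3), so v_1 = 3.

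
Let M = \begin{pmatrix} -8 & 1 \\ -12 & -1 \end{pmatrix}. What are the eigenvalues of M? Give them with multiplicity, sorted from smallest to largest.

-5, -4

Characteristic polynomial: p(r) = r^2 + 9r + 20 = (r + 4)(r + 5).
Roots (with multiplicity): -5, -4.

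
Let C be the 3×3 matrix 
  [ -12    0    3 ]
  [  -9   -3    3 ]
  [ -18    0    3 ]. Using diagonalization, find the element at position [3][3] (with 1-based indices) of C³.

Characteristic polynomial: λ^3 + 12λ^2 + 45λ + 54 = (λ + 3)^2(λ + 6), so the eigenvalues are -6, -3, -3.
λ=-6: eigenvector (1, 1, 2).
λ=-3: eigenvector (0, 1, 0).
λ=-3: eigenvector (1, 0, 3).
P = [[1, 0, 1], [1, 1, 0], [2, 0, 3]], D = diag(-6, -3, -3), P⁻¹ = [[3, 0, -1], [-3, 1, 1], [-2, 0, 1]].
C³ = P·diag(-216, -27, -27)·P⁻¹ = [[-594, 0, 189], [-567, -27, 189], [-1134, 0, 351]].
The requested entry is 351.

351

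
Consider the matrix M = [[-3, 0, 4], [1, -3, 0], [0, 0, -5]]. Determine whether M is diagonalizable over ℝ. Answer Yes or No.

No

Characteristic polynomial: p(s) = s^3 + 11s^2 + 39s + 45 = (s + 3)^2(s + 5).
s = -3 has algebraic multiplicity 2; rank(M + 3I) = 2, so geometric multiplicity = 1.
Geometric multiplicity < algebraic multiplicity, so M is not diagonalizable.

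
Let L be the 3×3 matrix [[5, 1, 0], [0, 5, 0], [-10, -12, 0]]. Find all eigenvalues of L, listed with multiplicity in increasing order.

Characteristic polynomial: p(μ) = μ^3 - 10μ^2 + 25μ = μ(μ - 5)^2.
Roots (with multiplicity): 0, 5, 5.

0, 5, 5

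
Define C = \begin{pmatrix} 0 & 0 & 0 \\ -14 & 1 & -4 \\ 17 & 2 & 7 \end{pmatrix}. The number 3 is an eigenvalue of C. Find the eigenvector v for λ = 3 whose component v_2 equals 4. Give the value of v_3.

-2

C − 3I = [[-3, 0, 0], [-14, -2, -4], [17, 2, 4]].
Solving (C − 3I)v = 0 gives the eigenspace spanned by (0, 4, -2).
With v_2 = 4, v = (0, 4, -2), so v_3 = -2.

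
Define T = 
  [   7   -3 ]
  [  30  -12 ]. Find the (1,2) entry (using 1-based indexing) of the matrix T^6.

Characteristic polynomial: λ^2 + 5λ + 6 = (λ + 2)(λ + 3), so the eigenvalues are -3, -2.
λ=-2: eigenvector (1, 3).
λ=-3: eigenvector (3, 10).
P = [[1, 3], [3, 10]], D = diag(-2, -3), P⁻¹ = [[10, -3], [-3, 1]].
T⁶ = P·diag(64, 729)·P⁻¹ = [[-5921, 1995], [-19950, 6714]].
The requested entry is 1995.

1995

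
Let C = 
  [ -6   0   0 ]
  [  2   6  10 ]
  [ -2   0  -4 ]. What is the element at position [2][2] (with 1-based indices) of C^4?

Characteristic polynomial: r^3 + 4r^2 - 36r - 144 = (r - 6)(r + 4)(r + 6), so the eigenvalues are -6, -4, 6.
r=-6: eigenvector (1, -1, 1).
r=6: eigenvector (0, 1, 0).
r=-4: eigenvector (0, -1, 1).
P = [[1, 0, 0], [-1, 1, -1], [1, 0, 1]], D = diag(-6, 6, -4), P⁻¹ = [[1, 0, 0], [0, 1, 1], [-1, 0, 1]].
C⁴ = P·diag(1296, 1296, 256)·P⁻¹ = [[1296, 0, 0], [-1040, 1296, 1040], [1040, 0, 256]].
The requested entry is 1296.

1296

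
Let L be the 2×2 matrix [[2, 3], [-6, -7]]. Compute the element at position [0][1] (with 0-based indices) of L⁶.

Characteristic polynomial: r^2 + 5r + 4 = (r + 1)(r + 4), so the eigenvalues are -4, -1.
r=-1: eigenvector (1, -1).
r=-4: eigenvector (-1, 2).
P = [[1, -1], [-1, 2]], D = diag(-1, -4), P⁻¹ = [[2, 1], [1, 1]].
L⁶ = P·diag(1, 4096)·P⁻¹ = [[-4094, -4095], [8190, 8191]].
The requested entry is -4095.

-4095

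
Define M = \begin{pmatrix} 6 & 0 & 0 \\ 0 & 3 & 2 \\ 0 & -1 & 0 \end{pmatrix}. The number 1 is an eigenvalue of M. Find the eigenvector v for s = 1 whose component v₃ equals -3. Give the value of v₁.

M − 1I = [[5, 0, 0], [0, 2, 2], [0, -1, -1]].
Solving (M − 1I)v = 0 gives the eigenspace spanned by (0, 3, -3).
With v₃ = -3, v = (0, 3, -3), so v₁ = 0.

0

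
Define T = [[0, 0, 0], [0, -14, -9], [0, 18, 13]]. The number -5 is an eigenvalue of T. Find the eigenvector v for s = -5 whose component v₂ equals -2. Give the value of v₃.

T + 5I = [[5, 0, 0], [0, -9, -9], [0, 18, 18]].
Solving (T + 5I)v = 0 gives the eigenspace spanned by (0, -2, 2).
With v₂ = -2, v = (0, -2, 2), so v₃ = 2.

2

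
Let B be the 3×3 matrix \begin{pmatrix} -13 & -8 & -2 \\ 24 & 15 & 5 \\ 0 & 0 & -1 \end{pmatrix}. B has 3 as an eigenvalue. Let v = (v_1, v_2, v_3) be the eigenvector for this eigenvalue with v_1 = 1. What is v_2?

-2

B − 3I = [[-16, -8, -2], [24, 12, 5], [0, 0, -4]].
Solving (B − 3I)v = 0 gives the eigenspace spanned by (1, -2, 0).
With v_1 = 1, v = (1, -2, 0), so v_2 = -2.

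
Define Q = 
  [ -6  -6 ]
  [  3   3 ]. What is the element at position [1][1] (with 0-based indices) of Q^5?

Characteristic polynomial: t^2 + 3t = t(t + 3), so the eigenvalues are -3, 0.
t=0: eigenvector (1, -1).
t=-3: eigenvector (2, -1).
P = [[1, 2], [-1, -1]], D = diag(0, -3), P⁻¹ = [[-1, -2], [1, 1]].
Q⁵ = P·diag(0, -243)·P⁻¹ = [[-486, -486], [243, 243]].
The requested entry is 243.

243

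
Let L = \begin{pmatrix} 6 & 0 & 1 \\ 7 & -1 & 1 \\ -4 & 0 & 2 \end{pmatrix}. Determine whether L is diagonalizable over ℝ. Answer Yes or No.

No

Characteristic polynomial: p(μ) = μ^3 - 7μ^2 + 8μ + 16 = (μ - 4)^2(μ + 1).
μ = 4 has algebraic multiplicity 2; rank(L − 4I) = 2, so geometric multiplicity = 1.
Geometric multiplicity < algebraic multiplicity, so L is not diagonalizable.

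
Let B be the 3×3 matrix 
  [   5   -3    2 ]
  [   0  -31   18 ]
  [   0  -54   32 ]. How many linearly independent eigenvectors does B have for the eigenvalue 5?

B − 5I = [[0, -3, 2], [0, -36, 18], [0, -54, 27]].
This matrix has rank 2, so its null space has dimension 3 − 2 = 1.

1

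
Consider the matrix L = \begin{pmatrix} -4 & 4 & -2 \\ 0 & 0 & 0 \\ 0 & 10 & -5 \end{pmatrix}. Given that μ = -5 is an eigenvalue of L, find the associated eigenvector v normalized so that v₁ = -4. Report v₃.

L + 5I = [[1, 4, -2], [0, 5, 0], [0, 10, 0]].
Solving (L + 5I)v = 0 gives the eigenspace spanned by (-4, 0, -2).
With v₁ = -4, v = (-4, 0, -2), so v₃ = -2.

-2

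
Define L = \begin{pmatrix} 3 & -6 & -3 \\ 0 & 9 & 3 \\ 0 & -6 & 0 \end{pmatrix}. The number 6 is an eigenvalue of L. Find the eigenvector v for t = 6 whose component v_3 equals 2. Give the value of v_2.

L − 6I = [[-3, -6, -3], [0, 3, 3], [0, -6, -6]].
Solving (L − 6I)v = 0 gives the eigenspace spanned by (2, -2, 2).
With v_3 = 2, v = (2, -2, 2), so v_2 = -2.

-2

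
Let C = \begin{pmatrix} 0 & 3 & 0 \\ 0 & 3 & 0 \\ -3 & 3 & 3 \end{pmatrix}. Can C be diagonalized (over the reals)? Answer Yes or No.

Yes

Characteristic polynomial: p(s) = s^3 - 6s^2 + 9s = s(s - 3)^2.
s = 3 has algebraic multiplicity 2; rank(C − 3I) = 1, so geometric multiplicity = 2.
Every eigenvalue has geometric = algebraic multiplicity, so C is diagonalizable.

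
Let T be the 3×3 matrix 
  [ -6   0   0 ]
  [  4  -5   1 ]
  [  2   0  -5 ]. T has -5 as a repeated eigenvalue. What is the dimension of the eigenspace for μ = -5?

T + 5I = [[-1, 0, 0], [4, 0, 1], [2, 0, 0]].
This matrix has rank 2, so its null space has dimension 3 − 2 = 1.

1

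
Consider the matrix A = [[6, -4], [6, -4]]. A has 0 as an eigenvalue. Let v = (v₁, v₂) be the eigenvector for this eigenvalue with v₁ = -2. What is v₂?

A = [[6, -4], [6, -4]].
Solving (A)v = 0 gives the eigenspace spanned by (-2, -3).
With v₁ = -2, v = (-2, -3), so v₂ = -3.

-3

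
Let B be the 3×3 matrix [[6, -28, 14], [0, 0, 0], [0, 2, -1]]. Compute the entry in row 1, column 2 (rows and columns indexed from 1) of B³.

-868

Characteristic polynomial: s^3 - 5s^2 - 6s = s(s - 6)(s + 1), so the eigenvalues are -1, 0, 6.
s=-1: eigenvector (-2, 0, 1).
s=0: eigenvector (0, 1, 2).
s=6: eigenvector (1, 0, 0).
P = [[-2, 0, 1], [0, 1, 0], [1, 2, 0]], D = diag(-1, 0, 6), P⁻¹ = [[0, -2, 1], [0, 1, 0], [1, -4, 2]].
B³ = P·diag(-1, 0, 216)·P⁻¹ = [[216, -868, 434], [0, 0, 0], [0, 2, -1]].
The requested entry is -868.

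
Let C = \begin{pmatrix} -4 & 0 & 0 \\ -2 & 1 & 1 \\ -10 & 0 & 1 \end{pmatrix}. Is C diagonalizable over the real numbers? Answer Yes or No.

Characteristic polynomial: p(r) = r^3 + 2r^2 - 7r + 4 = (r - 1)^2(r + 4).
r = 1 has algebraic multiplicity 2; rank(C − 1I) = 2, so geometric multiplicity = 1.
Geometric multiplicity < algebraic multiplicity, so C is not diagonalizable.

No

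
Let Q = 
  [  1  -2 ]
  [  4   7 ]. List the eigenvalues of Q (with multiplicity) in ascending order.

Characteristic polynomial: p(t) = t^2 - 8t + 15 = (t - 5)(t - 3).
Roots (with multiplicity): 3, 5.

3, 5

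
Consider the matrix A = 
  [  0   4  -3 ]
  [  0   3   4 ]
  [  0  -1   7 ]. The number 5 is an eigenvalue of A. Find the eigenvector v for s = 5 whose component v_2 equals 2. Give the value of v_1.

A − 5I = [[-5, 4, -3], [0, -2, 4], [0, -1, 2]].
Solving (A − 5I)v = 0 gives the eigenspace spanned by (1, 2, 1).
With v_2 = 2, v = (1, 2, 1), so v_1 = 1.

1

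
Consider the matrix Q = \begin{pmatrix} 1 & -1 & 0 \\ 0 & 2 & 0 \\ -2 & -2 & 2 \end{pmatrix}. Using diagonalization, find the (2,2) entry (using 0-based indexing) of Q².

4

Characteristic polynomial: t^3 - 5t^2 + 8t - 4 = (t - 2)^2(t - 1), so the eigenvalues are 1, 2, 2.
t=2: eigenvector (1, -1, 1).
t=2: eigenvector (-1, 1, 0).
t=1: eigenvector (1, 0, 2).
P = [[1, -1, 1], [-1, 1, 0], [1, 0, 2]], D = diag(2, 2, 1), P⁻¹ = [[-2, -2, 1], [-2, -1, 1], [1, 1, 0]].
Q² = P·diag(4, 4, 1)·P⁻¹ = [[1, -3, 0], [0, 4, 0], [-6, -6, 4]].
The requested entry is 4.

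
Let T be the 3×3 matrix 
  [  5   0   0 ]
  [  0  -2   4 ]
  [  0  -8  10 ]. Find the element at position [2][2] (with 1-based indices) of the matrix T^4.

Characteristic polynomial: μ^3 - 13μ^2 + 52μ - 60 = (μ - 6)(μ - 5)(μ - 2), so the eigenvalues are 2, 5, 6.
μ=5: eigenvector (1, 0, 0).
μ=6: eigenvector (0, 1, 2).
μ=2: eigenvector (0, -1, -1).
P = [[1, 0, 0], [0, 1, -1], [0, 2, -1]], D = diag(5, 6, 2), P⁻¹ = [[1, 0, 0], [0, -1, 1], [0, -2, 1]].
T⁴ = P·diag(625, 1296, 16)·P⁻¹ = [[625, 0, 0], [0, -1264, 1280], [0, -2560, 2576]].
The requested entry is -1264.

-1264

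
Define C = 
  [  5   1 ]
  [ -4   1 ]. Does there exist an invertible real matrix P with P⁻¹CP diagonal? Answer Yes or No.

No

Characteristic polynomial: p(λ) = λ^2 - 6λ + 9 = (λ - 3)^2.
λ = 3 has algebraic multiplicity 2; rank(C − 3I) = 1, so geometric multiplicity = 1.
Geometric multiplicity < algebraic multiplicity, so C is not diagonalizable.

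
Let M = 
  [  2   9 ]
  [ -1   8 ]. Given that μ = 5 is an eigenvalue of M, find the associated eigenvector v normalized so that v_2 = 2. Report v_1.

6

M − 5I = [[-3, 9], [-1, 3]].
Solving (M − 5I)v = 0 gives the eigenspace spanned by (6, 2).
With v_2 = 2, v = (6, 2), so v_1 = 6.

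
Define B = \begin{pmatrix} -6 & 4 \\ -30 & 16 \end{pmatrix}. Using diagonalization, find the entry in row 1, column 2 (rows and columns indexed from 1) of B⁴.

2080

Characteristic polynomial: μ^2 - 10μ + 24 = (μ - 6)(μ - 4), so the eigenvalues are 4, 6.
μ=6: eigenvector (1, 3).
μ=4: eigenvector (-2, -5).
P = [[1, -2], [3, -5]], D = diag(6, 4), P⁻¹ = [[-5, 2], [-3, 1]].
B⁴ = P·diag(1296, 256)·P⁻¹ = [[-4944, 2080], [-15600, 6496]].
The requested entry is 2080.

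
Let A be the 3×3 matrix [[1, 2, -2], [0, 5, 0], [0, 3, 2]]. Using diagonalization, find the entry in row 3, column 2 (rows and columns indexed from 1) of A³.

117

Characteristic polynomial: t^3 - 8t^2 + 17t - 10 = (t - 5)(t - 2)(t - 1), so the eigenvalues are 1, 2, 5.
t=1: eigenvector (1, 0, 0).
t=2: eigenvector (-2, 0, 1).
t=5: eigenvector (0, 1, 1).
P = [[1, -2, 0], [0, 0, 1], [0, 1, 1]], D = diag(1, 2, 5), P⁻¹ = [[1, -2, 2], [0, -1, 1], [0, 1, 0]].
A³ = P·diag(1, 8, 125)·P⁻¹ = [[1, 14, -14], [0, 125, 0], [0, 117, 8]].
The requested entry is 117.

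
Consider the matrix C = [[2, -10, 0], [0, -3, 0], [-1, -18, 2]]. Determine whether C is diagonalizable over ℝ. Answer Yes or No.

Characteristic polynomial: p(t) = t^3 - t^2 - 8t + 12 = (t - 2)^2(t + 3).
t = 2 has algebraic multiplicity 2; rank(C − 2I) = 2, so geometric multiplicity = 1.
Geometric multiplicity < algebraic multiplicity, so C is not diagonalizable.

No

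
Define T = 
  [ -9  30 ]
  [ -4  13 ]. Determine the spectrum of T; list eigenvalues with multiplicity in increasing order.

Characteristic polynomial: p(λ) = λ^2 - 4λ + 3 = (λ - 3)(λ - 1).
Roots (with multiplicity): 1, 3.

1, 3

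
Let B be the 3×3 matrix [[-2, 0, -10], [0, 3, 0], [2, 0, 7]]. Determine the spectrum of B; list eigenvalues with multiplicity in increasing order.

2, 3, 3

Characteristic polynomial: p(μ) = μ^3 - 8μ^2 + 21μ - 18 = (μ - 3)^2(μ - 2).
Roots (with multiplicity): 2, 3, 3.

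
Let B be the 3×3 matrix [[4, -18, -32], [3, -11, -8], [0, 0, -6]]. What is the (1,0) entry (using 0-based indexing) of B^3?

117

Characteristic polynomial: s^3 + 13s^2 + 52s + 60 = (s + 2)(s + 5)(s + 6), so the eigenvalues are -6, -5, -2.
s=-5: eigenvector (2, 1, 0).
s=-2: eigenvector (3, 1, 0).
s=-6: eigenvector (-4, -4, 1).
P = [[2, 3, -4], [1, 1, -4], [0, 0, 1]], D = diag(-5, -2, -6), P⁻¹ = [[-1, 3, 8], [1, -2, -4], [0, 0, 1]].
B³ = P·diag(-125, -8, -216)·P⁻¹ = [[226, -702, -1040], [117, -359, -104], [0, 0, -216]].
The requested entry is 117.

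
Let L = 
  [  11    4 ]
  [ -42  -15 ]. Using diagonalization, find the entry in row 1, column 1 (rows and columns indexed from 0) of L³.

Characteristic polynomial: t^2 + 4t + 3 = (t + 1)(t + 3), so the eigenvalues are -3, -1.
t=-1: eigenvector (1, -3).
t=-3: eigenvector (-2, 7).
P = [[1, -2], [-3, 7]], D = diag(-1, -3), P⁻¹ = [[7, 2], [3, 1]].
L³ = P·diag(-1, -27)·P⁻¹ = [[155, 52], [-546, -183]].
The requested entry is -183.

-183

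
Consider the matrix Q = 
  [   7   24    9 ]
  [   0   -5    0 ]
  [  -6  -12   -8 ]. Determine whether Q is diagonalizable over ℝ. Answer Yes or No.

Characteristic polynomial: p(t) = t^3 + 6t^2 + 3t - 10 = (t - 1)(t + 2)(t + 5).
All 3 eigenvalues are distinct, so Q is diagonalizable.

Yes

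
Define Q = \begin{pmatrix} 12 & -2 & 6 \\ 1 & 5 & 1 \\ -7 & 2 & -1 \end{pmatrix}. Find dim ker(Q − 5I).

Q − 5I = [[7, -2, 6], [1, 0, 1], [-7, 2, -6]].
This matrix has rank 2, so its null space has dimension 3 − 2 = 1.

1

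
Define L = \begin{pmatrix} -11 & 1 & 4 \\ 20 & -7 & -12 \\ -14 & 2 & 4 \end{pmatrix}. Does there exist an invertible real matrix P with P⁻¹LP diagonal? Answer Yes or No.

No

Characteristic polynomial: p(s) = s^3 + 14s^2 + 65s + 100 = (s + 4)(s + 5)^2.
s = -5 has algebraic multiplicity 2; rank(L + 5I) = 2, so geometric multiplicity = 1.
Geometric multiplicity < algebraic multiplicity, so L is not diagonalizable.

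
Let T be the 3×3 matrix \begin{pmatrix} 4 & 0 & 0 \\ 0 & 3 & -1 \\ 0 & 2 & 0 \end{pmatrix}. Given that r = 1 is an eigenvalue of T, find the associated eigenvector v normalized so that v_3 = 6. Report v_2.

T − 1I = [[3, 0, 0], [0, 2, -1], [0, 2, -1]].
Solving (T − 1I)v = 0 gives the eigenspace spanned by (0, 3, 6).
With v_3 = 6, v = (0, 3, 6), so v_2 = 3.

3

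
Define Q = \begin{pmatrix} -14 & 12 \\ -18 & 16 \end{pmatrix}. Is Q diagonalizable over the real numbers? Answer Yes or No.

Characteristic polynomial: p(λ) = λ^2 - 2λ - 8 = (λ - 4)(λ + 2).
All 2 eigenvalues are distinct, so Q is diagonalizable.

Yes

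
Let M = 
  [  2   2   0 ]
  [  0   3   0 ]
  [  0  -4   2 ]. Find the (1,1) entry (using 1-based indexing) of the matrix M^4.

Characteristic polynomial: t^3 - 7t^2 + 16t - 12 = (t - 3)(t - 2)^2, so the eigenvalues are 2, 2, 3.
t=2: eigenvector (-1, 0, 2).
t=3: eigenvector (2, 1, -4).
t=2: eigenvector (-1, 0, 3).
P = [[-1, 2, -1], [0, 1, 0], [2, -4, 3]], D = diag(2, 3, 2), P⁻¹ = [[-3, 2, -1], [0, 1, 0], [2, 0, 1]].
M⁴ = P·diag(16, 81, 16)·P⁻¹ = [[16, 130, 0], [0, 81, 0], [0, -260, 16]].
The requested entry is 16.

16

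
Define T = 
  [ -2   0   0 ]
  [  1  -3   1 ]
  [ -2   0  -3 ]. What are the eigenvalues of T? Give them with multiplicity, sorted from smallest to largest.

-3, -3, -2

Characteristic polynomial: p(s) = s^3 + 8s^2 + 21s + 18 = (s + 2)(s + 3)^2.
Roots (with multiplicity): -3, -3, -2.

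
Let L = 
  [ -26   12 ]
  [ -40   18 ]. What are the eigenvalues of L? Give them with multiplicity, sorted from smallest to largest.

Characteristic polynomial: p(t) = t^2 + 8t + 12 = (t + 2)(t + 6).
Roots (with multiplicity): -6, -2.

-6, -2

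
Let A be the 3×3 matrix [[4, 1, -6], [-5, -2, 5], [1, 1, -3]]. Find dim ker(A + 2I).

1

A + 2I = [[6, 1, -6], [-5, 0, 5], [1, 1, -1]].
This matrix has rank 2, so its null space has dimension 3 − 2 = 1.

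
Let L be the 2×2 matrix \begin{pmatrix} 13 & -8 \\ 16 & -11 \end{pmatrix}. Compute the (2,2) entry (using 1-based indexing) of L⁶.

Characteristic polynomial: s^2 - 2s - 15 = (s - 5)(s + 3), so the eigenvalues are -3, 5.
s=5: eigenvector (1, 1).
s=-3: eigenvector (1, 2).
P = [[1, 1], [1, 2]], D = diag(5, -3), P⁻¹ = [[2, -1], [-1, 1]].
L⁶ = P·diag(15625, 729)·P⁻¹ = [[30521, -14896], [29792, -14167]].
The requested entry is -14167.

-14167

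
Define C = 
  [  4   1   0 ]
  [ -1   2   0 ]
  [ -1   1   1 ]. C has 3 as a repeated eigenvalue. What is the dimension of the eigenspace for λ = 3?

1

C − 3I = [[1, 1, 0], [-1, -1, 0], [-1, 1, -2]].
This matrix has rank 2, so its null space has dimension 3 − 2 = 1.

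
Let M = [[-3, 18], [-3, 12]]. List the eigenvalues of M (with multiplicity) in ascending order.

Characteristic polynomial: p(r) = r^2 - 9r + 18 = (r - 6)(r - 3).
Roots (with multiplicity): 3, 6.

3, 6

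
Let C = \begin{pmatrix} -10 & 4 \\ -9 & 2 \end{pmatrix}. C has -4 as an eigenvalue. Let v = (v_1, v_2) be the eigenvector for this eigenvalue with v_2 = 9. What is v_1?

C + 4I = [[-6, 4], [-9, 6]].
Solving (C + 4I)v = 0 gives the eigenspace spanned by (6, 9).
With v_2 = 9, v = (6, 9), so v_1 = 6.

6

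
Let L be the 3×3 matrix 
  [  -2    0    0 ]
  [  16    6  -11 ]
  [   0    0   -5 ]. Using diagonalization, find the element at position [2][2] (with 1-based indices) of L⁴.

Characteristic polynomial: μ^3 + μ^2 - 32μ - 60 = (μ - 6)(μ + 2)(μ + 5), so the eigenvalues are -5, -2, 6.
μ=-2: eigenvector (1, -2, 0).
μ=6: eigenvector (0, 1, 0).
μ=-5: eigenvector (0, 1, 1).
P = [[1, 0, 0], [-2, 1, 1], [0, 0, 1]], D = diag(-2, 6, -5), P⁻¹ = [[1, 0, 0], [2, 1, -1], [0, 0, 1]].
L⁴ = P·diag(16, 1296, 625)·P⁻¹ = [[16, 0, 0], [2560, 1296, -671], [0, 0, 625]].
The requested entry is 1296.

1296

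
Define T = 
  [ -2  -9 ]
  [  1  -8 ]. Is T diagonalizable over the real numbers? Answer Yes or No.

No

Characteristic polynomial: p(μ) = μ^2 + 10μ + 25 = (μ + 5)^2.
μ = -5 has algebraic multiplicity 2; rank(T + 5I) = 1, so geometric multiplicity = 1.
Geometric multiplicity < algebraic multiplicity, so T is not diagonalizable.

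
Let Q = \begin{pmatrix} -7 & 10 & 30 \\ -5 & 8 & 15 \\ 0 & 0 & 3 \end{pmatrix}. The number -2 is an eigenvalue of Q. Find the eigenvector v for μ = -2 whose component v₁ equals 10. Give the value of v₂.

Q + 2I = [[-5, 10, 30], [-5, 10, 15], [0, 0, 5]].
Solving (Q + 2I)v = 0 gives the eigenspace spanned by (10, 5, 0).
With v₁ = 10, v = (10, 5, 0), so v₂ = 5.

5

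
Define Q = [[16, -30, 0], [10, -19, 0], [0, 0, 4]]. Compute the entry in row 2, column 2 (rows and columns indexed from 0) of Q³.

64

Characteristic polynomial: λ^3 - λ^2 - 16λ + 16 = (λ - 4)(λ - 1)(λ + 4), so the eigenvalues are -4, 1, 4.
λ=-4: eigenvector (-3, -2, 0).
λ=1: eigenvector (2, 1, 0).
λ=4: eigenvector (0, 0, 1).
P = [[-3, 2, 0], [-2, 1, 0], [0, 0, 1]], D = diag(-4, 1, 4), P⁻¹ = [[1, -2, 0], [2, -3, 0], [0, 0, 1]].
Q³ = P·diag(-64, 1, 64)·P⁻¹ = [[196, -390, 0], [130, -259, 0], [0, 0, 64]].
The requested entry is 64.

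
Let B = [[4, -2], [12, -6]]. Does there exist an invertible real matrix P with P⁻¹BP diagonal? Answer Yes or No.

Characteristic polynomial: p(μ) = μ^2 + 2μ = μ(μ + 2).
All 2 eigenvalues are distinct, so B is diagonalizable.

Yes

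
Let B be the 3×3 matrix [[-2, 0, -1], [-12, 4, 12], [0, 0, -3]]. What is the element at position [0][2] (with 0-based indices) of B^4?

65

Characteristic polynomial: λ^3 + λ^2 - 14λ - 24 = (λ - 4)(λ + 2)(λ + 3), so the eigenvalues are -3, -2, 4.
λ=-2: eigenvector (1, 2, 0).
λ=4: eigenvector (0, 1, 0).
λ=-3: eigenvector (1, 0, 1).
P = [[1, 0, 1], [2, 1, 0], [0, 0, 1]], D = diag(-2, 4, -3), P⁻¹ = [[1, 0, -1], [-2, 1, 2], [0, 0, 1]].
B⁴ = P·diag(16, 256, 81)·P⁻¹ = [[16, 0, 65], [-480, 256, 480], [0, 0, 81]].
The requested entry is 65.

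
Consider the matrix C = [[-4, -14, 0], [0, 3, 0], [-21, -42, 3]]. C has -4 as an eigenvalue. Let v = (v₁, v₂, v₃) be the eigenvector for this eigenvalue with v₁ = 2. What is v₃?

6

C + 4I = [[0, -14, 0], [0, 7, 0], [-21, -42, 7]].
Solving (C + 4I)v = 0 gives the eigenspace spanned by (2, 0, 6).
With v₁ = 2, v = (2, 0, 6), so v₃ = 6.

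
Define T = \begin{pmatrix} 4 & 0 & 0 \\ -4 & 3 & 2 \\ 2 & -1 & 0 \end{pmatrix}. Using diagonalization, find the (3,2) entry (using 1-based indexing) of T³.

-7

Characteristic polynomial: λ^3 - 7λ^2 + 14λ - 8 = (λ - 4)(λ - 2)(λ - 1), so the eigenvalues are 1, 2, 4.
λ=4: eigenvector (1, -2, 1).
λ=1: eigenvector (0, -1, 1).
λ=2: eigenvector (0, -2, 1).
P = [[1, 0, 0], [-2, -1, -2], [1, 1, 1]], D = diag(4, 1, 2), P⁻¹ = [[1, 0, 0], [0, 1, 2], [-1, -1, -1]].
T³ = P·diag(64, 1, 8)·P⁻¹ = [[64, 0, 0], [-112, 15, 14], [56, -7, -6]].
The requested entry is -7.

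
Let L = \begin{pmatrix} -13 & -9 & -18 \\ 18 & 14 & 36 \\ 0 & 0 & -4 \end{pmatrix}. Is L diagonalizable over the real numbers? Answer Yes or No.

Characteristic polynomial: p(s) = s^3 + 3s^2 - 24s - 80 = (s - 5)(s + 4)^2.
s = -4 has algebraic multiplicity 2; rank(L + 4I) = 1, so geometric multiplicity = 2.
Every eigenvalue has geometric = algebraic multiplicity, so L is diagonalizable.

Yes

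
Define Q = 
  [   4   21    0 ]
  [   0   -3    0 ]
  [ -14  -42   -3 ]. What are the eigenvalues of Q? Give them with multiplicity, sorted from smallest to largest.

Characteristic polynomial: p(λ) = λ^3 + 2λ^2 - 15λ - 36 = (λ - 4)(λ + 3)^2.
Roots (with multiplicity): -3, -3, 4.

-3, -3, 4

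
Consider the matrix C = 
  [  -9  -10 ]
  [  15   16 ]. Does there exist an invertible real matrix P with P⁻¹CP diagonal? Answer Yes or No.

Characteristic polynomial: p(λ) = λ^2 - 7λ + 6 = (λ - 6)(λ - 1).
All 2 eigenvalues are distinct, so C is diagonalizable.

Yes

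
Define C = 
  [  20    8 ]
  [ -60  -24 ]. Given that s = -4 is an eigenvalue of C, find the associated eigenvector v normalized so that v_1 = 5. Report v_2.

-15

C + 4I = [[24, 8], [-60, -20]].
Solving (C + 4I)v = 0 gives the eigenspace spanned by (5, -15).
With v_1 = 5, v = (5, -15), so v_2 = -15.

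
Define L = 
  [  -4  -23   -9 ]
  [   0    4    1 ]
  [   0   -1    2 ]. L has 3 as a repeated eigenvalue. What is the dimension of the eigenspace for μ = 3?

L − 3I = [[-7, -23, -9], [0, 1, 1], [0, -1, -1]].
This matrix has rank 2, so its null space has dimension 3 − 2 = 1.

1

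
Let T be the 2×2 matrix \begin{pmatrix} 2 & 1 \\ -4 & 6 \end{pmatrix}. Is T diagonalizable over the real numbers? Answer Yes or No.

Characteristic polynomial: p(λ) = λ^2 - 8λ + 16 = (λ - 4)^2.
λ = 4 has algebraic multiplicity 2; rank(T − 4I) = 1, so geometric multiplicity = 1.
Geometric multiplicity < algebraic multiplicity, so T is not diagonalizable.

No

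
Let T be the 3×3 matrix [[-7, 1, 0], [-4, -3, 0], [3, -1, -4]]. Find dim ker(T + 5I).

1

T + 5I = [[-2, 1, 0], [-4, 2, 0], [3, -1, 1]].
This matrix has rank 2, so its null space has dimension 3 − 2 = 1.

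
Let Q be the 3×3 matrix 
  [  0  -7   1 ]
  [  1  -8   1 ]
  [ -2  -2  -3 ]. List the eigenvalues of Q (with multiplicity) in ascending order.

-5, -5, -1

Characteristic polynomial: p(λ) = λ^3 + 11λ^2 + 35λ + 25 = (λ + 1)(λ + 5)^2.
Roots (with multiplicity): -5, -5, -1.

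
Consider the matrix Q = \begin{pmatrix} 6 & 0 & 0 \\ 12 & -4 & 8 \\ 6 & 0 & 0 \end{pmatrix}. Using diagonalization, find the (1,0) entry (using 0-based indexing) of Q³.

Characteristic polynomial: λ^3 - 2λ^2 - 24λ = λ(λ - 6)(λ + 4), so the eigenvalues are -4, 0, 6.
λ=6: eigenvector (1, 2, 1).
λ=-4: eigenvector (0, 1, 0).
λ=0: eigenvector (0, 2, 1).
P = [[1, 0, 0], [2, 1, 2], [1, 0, 1]], D = diag(6, -4, 0), P⁻¹ = [[1, 0, 0], [0, 1, -2], [-1, 0, 1]].
Q³ = P·diag(216, -64, 0)·P⁻¹ = [[216, 0, 0], [432, -64, 128], [216, 0, 0]].
The requested entry is 432.

432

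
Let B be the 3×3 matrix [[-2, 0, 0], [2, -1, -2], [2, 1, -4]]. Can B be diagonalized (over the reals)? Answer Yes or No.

Characteristic polynomial: p(s) = s^3 + 7s^2 + 16s + 12 = (s + 2)^2(s + 3).
s = -2 has algebraic multiplicity 2; rank(B + 2I) = 1, so geometric multiplicity = 2.
Every eigenvalue has geometric = algebraic multiplicity, so B is diagonalizable.

Yes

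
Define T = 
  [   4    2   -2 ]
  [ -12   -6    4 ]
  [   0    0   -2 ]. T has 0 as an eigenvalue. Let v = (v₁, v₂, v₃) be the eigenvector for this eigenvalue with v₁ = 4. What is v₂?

T = [[4, 2, -2], [-12, -6, 4], [0, 0, -2]].
Solving (T)v = 0 gives the eigenspace spanned by (4, -8, 0).
With v₁ = 4, v = (4, -8, 0), so v₂ = -8.

-8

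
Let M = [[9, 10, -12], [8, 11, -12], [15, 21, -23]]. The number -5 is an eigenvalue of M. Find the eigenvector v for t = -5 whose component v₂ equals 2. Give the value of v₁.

M + 5I = [[14, 10, -12], [8, 16, -12], [15, 21, -18]].
Solving (M + 5I)v = 0 gives the eigenspace spanned by (2, 2, 4).
With v₂ = 2, v = (2, 2, 4), so v₁ = 2.

2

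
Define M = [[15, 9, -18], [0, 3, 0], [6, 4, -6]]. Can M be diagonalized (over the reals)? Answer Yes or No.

No

Characteristic polynomial: p(t) = t^3 - 12t^2 + 45t - 54 = (t - 6)(t - 3)^2.
t = 3 has algebraic multiplicity 2; rank(M − 3I) = 2, so geometric multiplicity = 1.
Geometric multiplicity < algebraic multiplicity, so M is not diagonalizable.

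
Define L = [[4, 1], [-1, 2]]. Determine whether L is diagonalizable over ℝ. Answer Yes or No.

Characteristic polynomial: p(r) = r^2 - 6r + 9 = (r - 3)^2.
r = 3 has algebraic multiplicity 2; rank(L − 3I) = 1, so geometric multiplicity = 1.
Geometric multiplicity < algebraic multiplicity, so L is not diagonalizable.

No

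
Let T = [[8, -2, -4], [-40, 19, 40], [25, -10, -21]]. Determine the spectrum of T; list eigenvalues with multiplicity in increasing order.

Characteristic polynomial: p(r) = r^3 - 6r^2 + 5r + 12 = (r - 4)(r - 3)(r + 1).
Roots (with multiplicity): -1, 3, 4.

-1, 3, 4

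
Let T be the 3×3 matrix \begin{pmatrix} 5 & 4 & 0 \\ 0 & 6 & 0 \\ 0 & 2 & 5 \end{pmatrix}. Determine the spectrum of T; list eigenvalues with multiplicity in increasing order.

Characteristic polynomial: p(λ) = λ^3 - 16λ^2 + 85λ - 150 = (λ - 6)(λ - 5)^2.
Roots (with multiplicity): 5, 5, 6.

5, 5, 6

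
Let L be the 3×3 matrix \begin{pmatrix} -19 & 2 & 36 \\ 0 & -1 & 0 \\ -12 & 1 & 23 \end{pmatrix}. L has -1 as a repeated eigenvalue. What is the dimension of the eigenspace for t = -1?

1

L + 1I = [[-18, 2, 36], [0, 0, 0], [-12, 1, 24]].
This matrix has rank 2, so its null space has dimension 3 − 2 = 1.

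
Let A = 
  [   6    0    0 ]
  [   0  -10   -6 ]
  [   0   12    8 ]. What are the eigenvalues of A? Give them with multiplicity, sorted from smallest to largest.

-4, 2, 6

Characteristic polynomial: p(r) = r^3 - 4r^2 - 20r + 48 = (r - 6)(r - 2)(r + 4).
Roots (with multiplicity): -4, 2, 6.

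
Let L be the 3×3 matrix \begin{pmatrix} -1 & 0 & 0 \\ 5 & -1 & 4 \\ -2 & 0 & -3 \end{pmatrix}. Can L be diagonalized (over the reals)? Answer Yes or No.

No

Characteristic polynomial: p(s) = s^3 + 5s^2 + 7s + 3 = (s + 1)^2(s + 3).
s = -1 has algebraic multiplicity 2; rank(L + 1I) = 2, so geometric multiplicity = 1.
Geometric multiplicity < algebraic multiplicity, so L is not diagonalizable.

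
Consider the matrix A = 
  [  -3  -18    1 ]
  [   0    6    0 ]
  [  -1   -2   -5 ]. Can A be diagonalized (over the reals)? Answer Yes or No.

No

Characteristic polynomial: p(s) = s^3 + 2s^2 - 32s - 96 = (s - 6)(s + 4)^2.
s = -4 has algebraic multiplicity 2; rank(A + 4I) = 2, so geometric multiplicity = 1.
Geometric multiplicity < algebraic multiplicity, so A is not diagonalizable.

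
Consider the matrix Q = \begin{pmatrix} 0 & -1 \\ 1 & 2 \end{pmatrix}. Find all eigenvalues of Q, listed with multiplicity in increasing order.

Characteristic polynomial: p(r) = r^2 - 2r + 1 = (r - 1)^2.
Roots (with multiplicity): 1, 1.

1, 1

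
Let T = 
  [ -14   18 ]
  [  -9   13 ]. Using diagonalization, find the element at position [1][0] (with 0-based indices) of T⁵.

Characteristic polynomial: r^2 + r - 20 = (r - 4)(r + 5), so the eigenvalues are -5, 4.
r=4: eigenvector (-1, -1).
r=-5: eigenvector (2, 1).
P = [[-1, 2], [-1, 1]], D = diag(4, -5), P⁻¹ = [[1, -2], [1, -1]].
T⁵ = P·diag(1024, -3125)·P⁻¹ = [[-7274, 8298], [-4149, 5173]].
The requested entry is -4149.

-4149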